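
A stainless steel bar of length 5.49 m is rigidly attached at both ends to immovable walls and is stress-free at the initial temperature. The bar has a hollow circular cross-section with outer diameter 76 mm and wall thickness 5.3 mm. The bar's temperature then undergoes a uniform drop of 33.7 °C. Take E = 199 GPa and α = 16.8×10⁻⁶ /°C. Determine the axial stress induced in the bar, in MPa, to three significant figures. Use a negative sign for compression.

Free thermal expansion αLΔT = 16.8e-6 · 5490 · -33.7 = -3.108 mm.
The walls impose strain ε = −(-3.108)/5490 = 5.6616e-04; σ = Eε = 199000 · 5.6616e-04 = 112.7 MPa.

113 MPa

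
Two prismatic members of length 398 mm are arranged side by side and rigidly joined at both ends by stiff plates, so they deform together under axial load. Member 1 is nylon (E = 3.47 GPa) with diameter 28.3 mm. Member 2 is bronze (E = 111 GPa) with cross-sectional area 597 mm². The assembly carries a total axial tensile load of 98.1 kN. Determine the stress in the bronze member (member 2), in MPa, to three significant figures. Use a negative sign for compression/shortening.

159 MPa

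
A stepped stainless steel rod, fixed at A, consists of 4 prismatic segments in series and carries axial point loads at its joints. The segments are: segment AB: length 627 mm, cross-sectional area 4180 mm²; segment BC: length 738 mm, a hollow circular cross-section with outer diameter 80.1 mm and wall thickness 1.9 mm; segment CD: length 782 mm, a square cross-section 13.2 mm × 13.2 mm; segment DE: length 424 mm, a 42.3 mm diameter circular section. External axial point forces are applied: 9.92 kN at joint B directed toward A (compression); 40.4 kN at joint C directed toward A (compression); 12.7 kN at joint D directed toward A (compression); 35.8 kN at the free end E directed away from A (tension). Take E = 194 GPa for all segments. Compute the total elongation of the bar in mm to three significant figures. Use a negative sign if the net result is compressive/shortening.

Internal axial forces (sectioning from the free end, tension +): N_DE = 35.8 kN, N_CD = 23.1 kN, N_BC = -17.3 kN, N_AB = -27.22 kN.
A_BC = 466.8 mm².
A_CD = 174.2 mm².
A_DE = 1405 mm².
δ_AB = -27220·627/(4180·194000) = -0.02105 mm
δ_BC = -17300·738/(466.8·194000) = -0.141 mm
δ_CD = 23100·782/(174.2·194000) = 0.5344 mm
δ_DE = 35800·424/(1405·194000) = 0.05568 mm
δ = Σδ_i = 0.428 mm.

0.428 mm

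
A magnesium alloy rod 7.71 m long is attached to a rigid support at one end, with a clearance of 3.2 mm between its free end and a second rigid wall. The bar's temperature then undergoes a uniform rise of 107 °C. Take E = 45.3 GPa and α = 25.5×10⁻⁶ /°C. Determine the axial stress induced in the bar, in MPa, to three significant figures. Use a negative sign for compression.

Free thermal expansion αLΔT = 25.5e-6 · 7710 · 107 = 21.04 mm.
The walls engage after the gap closes; constrained expansion = 21.04 − 3.2 = 17.84 mm.
The walls impose strain ε = −(17.84)/7710 = -2.3135e-03; σ = Eε = 45300 · -2.3135e-03 = -104.8 MPa.

-105 MPa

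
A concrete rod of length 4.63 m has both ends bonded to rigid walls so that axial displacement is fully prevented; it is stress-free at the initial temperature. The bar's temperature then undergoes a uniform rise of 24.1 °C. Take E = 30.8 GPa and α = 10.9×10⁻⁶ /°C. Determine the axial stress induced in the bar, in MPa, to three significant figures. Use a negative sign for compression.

Free thermal expansion αLΔT = 10.9e-6 · 4630 · 24.1 = 1.216 mm.
The walls impose strain ε = −(1.216)/4630 = -2.6269e-04; σ = Eε = 30800 · -2.6269e-04 = -8.091 MPa.

-8.09 MPa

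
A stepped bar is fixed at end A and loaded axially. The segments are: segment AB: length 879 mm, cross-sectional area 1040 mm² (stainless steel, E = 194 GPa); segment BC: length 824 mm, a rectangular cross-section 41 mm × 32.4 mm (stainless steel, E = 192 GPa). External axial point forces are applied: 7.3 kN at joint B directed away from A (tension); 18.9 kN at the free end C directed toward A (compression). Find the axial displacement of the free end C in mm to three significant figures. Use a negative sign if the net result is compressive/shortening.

Internal axial forces (sectioning from the free end, tension +): N_BC = -18.9 kN, N_AB = -11.6 kN.
A_BC = 1328 mm².
δ_AB = -11600·879/(1040·194000) = -0.05054 mm
δ_BC = -18900·824/(1328·192000) = -0.06106 mm
δ = Σδ_i = -0.1116 mm.

-0.112 mm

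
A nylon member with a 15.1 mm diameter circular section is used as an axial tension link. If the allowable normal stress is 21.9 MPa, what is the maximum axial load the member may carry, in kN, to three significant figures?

A = 179.1 mm².
P_max = σ_allow · A = 21.9 · 179.1 = 3922 N = 3.922 kN.

3.92 kN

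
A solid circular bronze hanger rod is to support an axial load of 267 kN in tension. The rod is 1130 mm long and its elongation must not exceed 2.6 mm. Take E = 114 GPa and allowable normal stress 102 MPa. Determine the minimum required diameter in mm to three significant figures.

57.7 mm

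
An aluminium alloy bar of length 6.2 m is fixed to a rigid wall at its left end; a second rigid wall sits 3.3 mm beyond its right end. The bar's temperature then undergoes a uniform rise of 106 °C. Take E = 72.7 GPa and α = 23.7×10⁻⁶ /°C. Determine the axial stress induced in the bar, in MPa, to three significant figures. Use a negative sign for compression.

-144 MPa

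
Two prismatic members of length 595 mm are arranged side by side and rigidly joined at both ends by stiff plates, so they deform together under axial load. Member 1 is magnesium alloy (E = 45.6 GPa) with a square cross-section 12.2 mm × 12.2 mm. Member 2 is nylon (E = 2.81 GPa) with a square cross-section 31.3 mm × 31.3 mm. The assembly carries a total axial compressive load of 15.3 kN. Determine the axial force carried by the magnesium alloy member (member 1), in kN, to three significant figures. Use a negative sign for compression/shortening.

-10.9 kN

A_1 = 148.8 mm².
A_2 = 979.7 mm².
Equal strain + equilibrium ⇒ each member carries load in proportion to AE: A₁E₁ = 6787000 N, A₂E₂ = 2753000 N, ΣAE = 9540000 N.
F₁ = P·A₁E₁/ΣAE = -15300·6787000/9540000 = -10880 N.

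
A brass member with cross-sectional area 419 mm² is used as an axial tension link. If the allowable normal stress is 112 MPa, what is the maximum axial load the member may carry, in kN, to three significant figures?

46.9 kN

P_max = σ_allow · A = 112 · 419 = 46930 N = 46.93 kN.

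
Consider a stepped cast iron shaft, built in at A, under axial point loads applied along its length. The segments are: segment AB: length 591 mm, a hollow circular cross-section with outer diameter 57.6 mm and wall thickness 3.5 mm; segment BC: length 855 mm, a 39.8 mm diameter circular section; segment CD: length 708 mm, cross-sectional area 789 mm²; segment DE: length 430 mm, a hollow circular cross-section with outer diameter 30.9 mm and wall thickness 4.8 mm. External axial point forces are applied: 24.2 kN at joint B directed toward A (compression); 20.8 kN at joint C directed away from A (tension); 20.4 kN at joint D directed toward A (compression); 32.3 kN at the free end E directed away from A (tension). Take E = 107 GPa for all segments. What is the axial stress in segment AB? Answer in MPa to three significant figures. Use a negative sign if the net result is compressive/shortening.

14.3 MPa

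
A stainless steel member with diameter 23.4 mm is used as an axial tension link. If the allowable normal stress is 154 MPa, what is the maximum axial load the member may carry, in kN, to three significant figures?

A = 430.1 mm².
P_max = σ_allow · A = 154 · 430.1 = 66230 N = 66.23 kN.

66.2 kN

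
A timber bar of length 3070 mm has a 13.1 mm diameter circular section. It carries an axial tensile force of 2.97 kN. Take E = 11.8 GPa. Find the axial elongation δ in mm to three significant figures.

5.73 mm

A = 134.8 mm².
δ_mech = NL/(AE) = 2970·3070/(134.8·11800) = 5.733 mm.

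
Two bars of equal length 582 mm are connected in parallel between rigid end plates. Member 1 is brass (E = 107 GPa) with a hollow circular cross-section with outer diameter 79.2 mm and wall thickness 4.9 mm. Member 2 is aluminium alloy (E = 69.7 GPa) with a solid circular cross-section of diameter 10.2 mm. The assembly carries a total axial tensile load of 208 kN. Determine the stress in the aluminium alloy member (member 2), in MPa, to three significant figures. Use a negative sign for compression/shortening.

113 MPa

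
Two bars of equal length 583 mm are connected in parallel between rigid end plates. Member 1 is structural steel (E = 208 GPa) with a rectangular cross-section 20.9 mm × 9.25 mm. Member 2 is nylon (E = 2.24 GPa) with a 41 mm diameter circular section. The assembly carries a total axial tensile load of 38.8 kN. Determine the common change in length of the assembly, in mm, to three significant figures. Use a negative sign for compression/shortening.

0.524 mm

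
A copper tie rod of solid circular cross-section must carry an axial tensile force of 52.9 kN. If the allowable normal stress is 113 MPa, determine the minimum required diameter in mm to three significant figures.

24.4 mm

Required area A ≥ P/σ_allow = 52900/113 = 468.1 mm².
For a solid circular section, d ≥ √(4A/π) = 24.41 mm.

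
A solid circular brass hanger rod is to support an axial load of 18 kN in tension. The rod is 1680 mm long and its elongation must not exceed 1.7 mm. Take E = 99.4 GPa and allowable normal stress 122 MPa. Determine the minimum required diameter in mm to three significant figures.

Required area A ≥ P/σ_allow = 18000/122 = 147.5 mm².
For a solid circular section, d ≥ √(4A/π) = 13.71 mm.
Elongation limit: A ≥ PL/(Eδ_allow) = 18000·1680/(99400·1.7) = 179 mm² ⇒ d ≥ 15.09 mm.
The elongation limit governs.

15.1 mm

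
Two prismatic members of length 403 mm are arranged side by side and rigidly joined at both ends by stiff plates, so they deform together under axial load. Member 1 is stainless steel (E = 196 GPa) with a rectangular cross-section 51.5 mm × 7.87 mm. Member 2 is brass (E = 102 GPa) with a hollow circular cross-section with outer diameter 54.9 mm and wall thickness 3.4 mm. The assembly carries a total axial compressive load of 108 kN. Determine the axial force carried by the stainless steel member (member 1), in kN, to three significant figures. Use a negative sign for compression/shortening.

-63.3 kN

A_1 = 405.3 mm².
A_2 = 550.1 mm².
Equal strain + equilibrium ⇒ each member carries load in proportion to AE: A₁E₁ = 79440000 N, A₂E₂ = 56110000 N, ΣAE = 135500000 N.
F₁ = P·A₁E₁/ΣAE = -108000·79440000/135500000 = -63290 N.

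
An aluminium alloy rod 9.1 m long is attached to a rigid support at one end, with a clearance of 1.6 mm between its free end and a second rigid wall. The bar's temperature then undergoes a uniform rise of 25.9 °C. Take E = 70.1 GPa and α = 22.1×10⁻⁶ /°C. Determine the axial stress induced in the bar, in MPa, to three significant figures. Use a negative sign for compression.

-27.8 MPa

Free thermal expansion αLΔT = 22.1e-6 · 9100 · 25.9 = 5.209 mm.
The walls engage after the gap closes; constrained expansion = 5.209 − 1.6 = 3.609 mm.
The walls impose strain ε = −(3.609)/9100 = -3.9657e-04; σ = Eε = 70100 · -3.9657e-04 = -27.8 MPa.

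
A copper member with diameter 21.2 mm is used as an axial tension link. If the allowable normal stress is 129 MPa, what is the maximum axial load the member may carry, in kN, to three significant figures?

45.5 kN

A = 353 mm².
P_max = σ_allow · A = 129 · 353 = 45540 N = 45.54 kN.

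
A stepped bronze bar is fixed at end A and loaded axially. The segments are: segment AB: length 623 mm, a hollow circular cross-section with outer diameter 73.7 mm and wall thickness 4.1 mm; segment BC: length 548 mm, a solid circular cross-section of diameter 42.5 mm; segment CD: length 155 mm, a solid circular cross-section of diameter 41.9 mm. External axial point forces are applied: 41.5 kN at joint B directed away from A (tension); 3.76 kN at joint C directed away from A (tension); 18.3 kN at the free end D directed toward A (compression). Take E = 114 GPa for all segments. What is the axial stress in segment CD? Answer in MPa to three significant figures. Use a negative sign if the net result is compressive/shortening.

Internal axial forces (sectioning from the free end, tension +): N_CD = -18.3 kN, N_BC = -14.54 kN, N_AB = 26.96 kN.
A_CD = 1379 mm².
σ_CD = N_CD/A_CD = -18300/1379 = -13.27 MPa.

-13.3 MPa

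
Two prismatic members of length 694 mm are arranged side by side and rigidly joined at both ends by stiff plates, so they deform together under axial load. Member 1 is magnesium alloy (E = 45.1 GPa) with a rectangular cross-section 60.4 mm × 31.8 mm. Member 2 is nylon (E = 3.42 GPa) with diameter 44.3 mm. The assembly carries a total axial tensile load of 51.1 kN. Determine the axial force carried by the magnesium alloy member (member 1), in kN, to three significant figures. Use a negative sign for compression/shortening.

48.2 kN

A_1 = 1921 mm².
A_2 = 1541 mm².
Equal strain + equilibrium ⇒ each member carries load in proportion to AE: A₁E₁ = 86620000 N, A₂E₂ = 5271000 N, ΣAE = 91900000 N.
F₁ = P·A₁E₁/ΣAE = 51100·86620000/91900000 = 48170 N.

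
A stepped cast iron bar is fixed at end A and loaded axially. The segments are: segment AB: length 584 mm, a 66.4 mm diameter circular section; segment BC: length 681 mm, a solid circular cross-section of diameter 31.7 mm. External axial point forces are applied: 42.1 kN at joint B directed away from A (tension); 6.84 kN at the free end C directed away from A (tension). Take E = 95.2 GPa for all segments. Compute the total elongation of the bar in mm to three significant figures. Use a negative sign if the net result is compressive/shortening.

0.149 mm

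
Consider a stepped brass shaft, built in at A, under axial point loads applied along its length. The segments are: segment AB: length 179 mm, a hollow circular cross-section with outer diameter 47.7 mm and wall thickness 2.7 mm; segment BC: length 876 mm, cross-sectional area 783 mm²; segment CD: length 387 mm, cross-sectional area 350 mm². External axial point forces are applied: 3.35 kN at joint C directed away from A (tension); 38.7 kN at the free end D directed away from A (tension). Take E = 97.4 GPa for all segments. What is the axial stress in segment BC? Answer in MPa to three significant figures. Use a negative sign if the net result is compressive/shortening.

53.7 MPa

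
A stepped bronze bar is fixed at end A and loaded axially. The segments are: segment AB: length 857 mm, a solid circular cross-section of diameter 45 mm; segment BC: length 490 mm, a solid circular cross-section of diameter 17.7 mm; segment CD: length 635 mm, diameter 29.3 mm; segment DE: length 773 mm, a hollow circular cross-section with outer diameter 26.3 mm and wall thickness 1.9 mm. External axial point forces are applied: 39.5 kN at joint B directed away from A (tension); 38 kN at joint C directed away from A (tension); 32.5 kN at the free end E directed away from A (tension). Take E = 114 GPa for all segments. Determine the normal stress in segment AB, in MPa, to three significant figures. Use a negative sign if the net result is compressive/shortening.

69.2 MPa

Internal axial forces (sectioning from the free end, tension +): N_DE = 32.5 kN, N_CD = 32.5 kN, N_BC = 70.5 kN, N_AB = 110 kN.
A_AB = 1590 mm².
σ_AB = N_AB/A_AB = 110000/1590 = 69.16 MPa.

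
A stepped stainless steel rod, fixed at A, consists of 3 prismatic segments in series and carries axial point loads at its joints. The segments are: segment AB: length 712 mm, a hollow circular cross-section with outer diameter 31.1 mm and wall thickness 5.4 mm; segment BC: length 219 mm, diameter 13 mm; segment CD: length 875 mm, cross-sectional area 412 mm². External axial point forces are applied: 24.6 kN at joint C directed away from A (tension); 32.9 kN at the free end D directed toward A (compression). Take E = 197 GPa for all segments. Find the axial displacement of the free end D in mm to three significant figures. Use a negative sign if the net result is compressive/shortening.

Internal axial forces (sectioning from the free end, tension +): N_CD = -32.9 kN, N_BC = -8.3 kN, N_AB = -8.3 kN.
A_AB = 436 mm².
A_BC = 132.7 mm².
δ_AB = -8300·712/(436·197000) = -0.0688 mm
δ_BC = -8300·219/(132.7·197000) = -0.06952 mm
δ_CD = -32900·875/(412·197000) = -0.3547 mm
δ = Σδ_i = -0.493 mm.

-0.493 mm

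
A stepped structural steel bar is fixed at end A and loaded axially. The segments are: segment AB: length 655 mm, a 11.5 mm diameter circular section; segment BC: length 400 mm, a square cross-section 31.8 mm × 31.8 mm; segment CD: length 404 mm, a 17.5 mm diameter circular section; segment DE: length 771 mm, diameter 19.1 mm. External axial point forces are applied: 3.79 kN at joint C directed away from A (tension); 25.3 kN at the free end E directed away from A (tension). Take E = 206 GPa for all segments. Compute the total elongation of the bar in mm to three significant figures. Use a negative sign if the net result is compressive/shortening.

1.48 mm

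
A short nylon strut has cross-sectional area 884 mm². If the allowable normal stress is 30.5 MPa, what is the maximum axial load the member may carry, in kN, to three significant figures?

27.0 kN

P_max = σ_allow · A = 30.5 · 884 = 26960 N = 26.96 kN.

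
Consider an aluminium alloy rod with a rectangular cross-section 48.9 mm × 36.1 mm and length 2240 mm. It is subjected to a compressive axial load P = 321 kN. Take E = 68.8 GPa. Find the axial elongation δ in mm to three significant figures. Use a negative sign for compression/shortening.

-5.92 mm

A = 1765 mm².
δ_mech = NL/(AE) = -321000·2240/(1765·68800) = -5.92 mm.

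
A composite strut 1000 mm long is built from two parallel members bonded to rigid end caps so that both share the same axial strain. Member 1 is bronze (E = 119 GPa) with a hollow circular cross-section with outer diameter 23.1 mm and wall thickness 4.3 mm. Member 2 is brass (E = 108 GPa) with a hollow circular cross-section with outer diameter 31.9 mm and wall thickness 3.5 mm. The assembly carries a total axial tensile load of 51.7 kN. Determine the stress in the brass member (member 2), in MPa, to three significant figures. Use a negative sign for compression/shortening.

87.3 MPa

A_1 = 254 mm².
A_2 = 312.3 mm².
Equal strain + equilibrium ⇒ each member carries load in proportion to AE: A₁E₁ = 30220000 N, A₂E₂ = 33730000 N, ΣAE = 63950000 N.
σ₂ = P·E₂/ΣAE = 51700·108000/63950000 = 87.32 MPa.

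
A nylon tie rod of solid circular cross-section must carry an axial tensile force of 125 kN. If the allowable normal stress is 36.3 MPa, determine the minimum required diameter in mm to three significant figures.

66.2 mm

Required area A ≥ P/σ_allow = 125000/36.3 = 3444 mm².
For a solid circular section, d ≥ √(4A/π) = 66.22 mm.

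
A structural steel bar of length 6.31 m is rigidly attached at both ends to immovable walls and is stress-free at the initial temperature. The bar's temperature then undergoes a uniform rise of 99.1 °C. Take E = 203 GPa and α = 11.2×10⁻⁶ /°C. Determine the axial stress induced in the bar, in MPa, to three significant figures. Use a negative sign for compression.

-225 MPa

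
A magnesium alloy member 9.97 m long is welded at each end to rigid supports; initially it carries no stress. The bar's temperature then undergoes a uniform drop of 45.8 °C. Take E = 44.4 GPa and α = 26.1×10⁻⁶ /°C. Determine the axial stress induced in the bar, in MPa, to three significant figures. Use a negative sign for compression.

53.1 MPa

Free thermal expansion αLΔT = 26.1e-6 · 9970 · -45.8 = -11.92 mm.
The walls impose strain ε = −(-11.92)/9970 = 1.1954e-03; σ = Eε = 44400 · 1.1954e-03 = 53.07 MPa.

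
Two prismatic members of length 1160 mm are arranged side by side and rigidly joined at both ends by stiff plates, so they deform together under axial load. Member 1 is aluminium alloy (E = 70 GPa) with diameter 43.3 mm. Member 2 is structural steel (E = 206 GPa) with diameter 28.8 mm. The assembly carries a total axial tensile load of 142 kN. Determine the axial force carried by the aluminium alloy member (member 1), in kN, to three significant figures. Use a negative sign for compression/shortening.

61.7 kN

A_1 = 1473 mm².
A_2 = 651.4 mm².
Equal strain + equilibrium ⇒ each member carries load in proportion to AE: A₁E₁ = 103100000 N, A₂E₂ = 134200000 N, ΣAE = 237300000 N.
F₁ = P·A₁E₁/ΣAE = 142000·103100000/237300000 = 61690 N.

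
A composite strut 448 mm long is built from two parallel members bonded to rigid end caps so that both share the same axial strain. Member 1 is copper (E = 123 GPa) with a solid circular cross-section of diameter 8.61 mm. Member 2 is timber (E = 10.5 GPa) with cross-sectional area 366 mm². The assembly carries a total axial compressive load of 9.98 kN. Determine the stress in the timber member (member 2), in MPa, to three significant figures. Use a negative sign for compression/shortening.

-9.52 MPa

A_1 = 58.22 mm².
Equal strain + equilibrium ⇒ each member carries load in proportion to AE: A₁E₁ = 7161000 N, A₂E₂ = 3843000 N, ΣAE = 11000000 N.
σ₂ = P·E₂/ΣAE = -9980·10500/11000000 = -9.523 MPa.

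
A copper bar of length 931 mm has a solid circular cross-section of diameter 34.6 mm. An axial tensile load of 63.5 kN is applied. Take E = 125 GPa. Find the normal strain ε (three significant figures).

A = 940.2 mm².
σ = N/A = 67.54 MPa; ε = σ/E = 67.54/125000 = 5.403e-04.

5.40e-04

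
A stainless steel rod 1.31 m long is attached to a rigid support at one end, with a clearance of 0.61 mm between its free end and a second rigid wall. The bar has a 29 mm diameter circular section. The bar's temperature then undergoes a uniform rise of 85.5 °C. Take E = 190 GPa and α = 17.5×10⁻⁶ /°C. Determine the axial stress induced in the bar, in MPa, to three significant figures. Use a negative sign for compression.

Free thermal expansion αLΔT = 17.5e-6 · 1310 · 85.5 = 1.96 mm.
The walls engage after the gap closes; constrained expansion = 1.96 − 0.61 = 1.35 mm.
The walls impose strain ε = −(1.35)/1310 = -1.0306e-03; σ = Eε = 190000 · -1.0306e-03 = -195.8 MPa.

-196 MPa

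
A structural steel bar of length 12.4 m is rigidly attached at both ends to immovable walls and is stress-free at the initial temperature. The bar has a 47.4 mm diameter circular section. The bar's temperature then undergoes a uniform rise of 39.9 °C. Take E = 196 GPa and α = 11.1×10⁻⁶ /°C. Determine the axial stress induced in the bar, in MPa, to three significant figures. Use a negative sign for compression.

Free thermal expansion αLΔT = 11.1e-6 · 12400 · 39.9 = 5.492 mm.
The walls impose strain ε = −(5.492)/12400 = -4.4289e-04; σ = Eε = 196000 · -4.4289e-04 = -86.81 MPa.

-86.8 MPa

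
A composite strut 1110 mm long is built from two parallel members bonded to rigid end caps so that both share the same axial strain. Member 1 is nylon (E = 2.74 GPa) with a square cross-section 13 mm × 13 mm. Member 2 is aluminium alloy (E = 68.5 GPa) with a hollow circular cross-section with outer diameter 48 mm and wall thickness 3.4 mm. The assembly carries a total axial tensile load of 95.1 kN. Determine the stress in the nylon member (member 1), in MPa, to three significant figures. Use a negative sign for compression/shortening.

7.87 MPa

A_1 = 169 mm².
A_2 = 476.4 mm².
Equal strain + equilibrium ⇒ each member carries load in proportion to AE: A₁E₁ = 463100 N, A₂E₂ = 32630000 N, ΣAE = 33100000 N.
σ₁ = P·E₁/ΣAE = 95100·2740/33100000 = 7.873 MPa.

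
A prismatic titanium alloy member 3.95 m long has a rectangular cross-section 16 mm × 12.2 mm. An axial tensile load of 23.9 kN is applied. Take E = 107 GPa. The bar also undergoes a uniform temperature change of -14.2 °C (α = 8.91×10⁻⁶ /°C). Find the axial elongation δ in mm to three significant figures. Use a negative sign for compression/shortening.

A = 195.2 mm².
δ_mech = NL/(AE) = 23900·3950/(195.2·107000) = 4.52 mm.
δ_thermal = αLΔT = 8.91e-6·3950·-14.2 = -0.4998 mm.
δ = δ_mech + δ_thermal = 4.02 mm.

4.02 mm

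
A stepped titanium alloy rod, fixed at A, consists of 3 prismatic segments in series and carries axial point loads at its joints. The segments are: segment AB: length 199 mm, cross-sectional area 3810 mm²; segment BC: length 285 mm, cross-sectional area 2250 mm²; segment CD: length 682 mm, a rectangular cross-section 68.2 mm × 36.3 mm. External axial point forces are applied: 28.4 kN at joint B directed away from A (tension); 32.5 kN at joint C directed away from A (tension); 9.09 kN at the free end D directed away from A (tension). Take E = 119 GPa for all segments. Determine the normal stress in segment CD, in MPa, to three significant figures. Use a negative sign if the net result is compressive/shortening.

Internal axial forces (sectioning from the free end, tension +): N_CD = 9.09 kN, N_BC = 41.59 kN, N_AB = 69.99 kN.
A_CD = 2476 mm².
σ_CD = N_CD/A_CD = 9090/2476 = 3.672 MPa.

3.67 MPa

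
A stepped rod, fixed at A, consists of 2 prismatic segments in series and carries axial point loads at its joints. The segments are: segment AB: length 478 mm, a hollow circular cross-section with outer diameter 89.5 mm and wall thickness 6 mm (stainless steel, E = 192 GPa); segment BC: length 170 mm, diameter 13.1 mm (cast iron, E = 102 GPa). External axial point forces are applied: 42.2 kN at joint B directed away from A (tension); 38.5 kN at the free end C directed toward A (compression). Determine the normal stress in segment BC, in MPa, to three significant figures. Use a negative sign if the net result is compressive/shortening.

-286 MPa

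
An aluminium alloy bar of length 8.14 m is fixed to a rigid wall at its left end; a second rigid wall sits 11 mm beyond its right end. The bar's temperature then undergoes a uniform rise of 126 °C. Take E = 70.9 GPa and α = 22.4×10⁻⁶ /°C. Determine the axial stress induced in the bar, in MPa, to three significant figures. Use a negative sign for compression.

-104 MPa

Free thermal expansion αLΔT = 22.4e-6 · 8140 · 126 = 22.97 mm.
The walls engage after the gap closes; constrained expansion = 22.97 − 11 = 11.97 mm.
The walls impose strain ε = −(11.97)/8140 = -1.4710e-03; σ = Eε = 70900 · -1.4710e-03 = -104.3 MPa.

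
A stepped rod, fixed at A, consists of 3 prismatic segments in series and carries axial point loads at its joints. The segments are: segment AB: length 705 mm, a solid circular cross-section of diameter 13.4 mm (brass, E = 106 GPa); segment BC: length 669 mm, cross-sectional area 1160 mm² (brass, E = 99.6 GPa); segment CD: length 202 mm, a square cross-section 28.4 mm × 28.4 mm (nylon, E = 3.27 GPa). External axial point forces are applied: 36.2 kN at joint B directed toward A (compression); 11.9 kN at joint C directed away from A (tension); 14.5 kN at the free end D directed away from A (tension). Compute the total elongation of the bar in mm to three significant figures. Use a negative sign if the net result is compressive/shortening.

0.801 mm

Internal axial forces (sectioning from the free end, tension +): N_CD = 14.5 kN, N_BC = 26.4 kN, N_AB = -9.8 kN.
A_AB = 141 mm².
A_CD = 806.6 mm².
δ_AB = -9800·705/(141·106000) = -0.4622 mm
δ_BC = 26400·669/(1160·99600) = 0.1529 mm
δ_CD = 14500·202/(806.6·3270) = 1.111 mm
δ = Σδ_i = 0.8012 mm.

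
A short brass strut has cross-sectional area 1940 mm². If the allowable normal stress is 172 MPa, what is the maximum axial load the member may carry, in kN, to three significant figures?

334 kN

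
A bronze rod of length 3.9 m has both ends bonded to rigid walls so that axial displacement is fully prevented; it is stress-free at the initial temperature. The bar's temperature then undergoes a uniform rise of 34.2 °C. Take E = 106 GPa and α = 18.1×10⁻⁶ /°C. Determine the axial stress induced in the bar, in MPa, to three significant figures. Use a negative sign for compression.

-65.6 MPa

Free thermal expansion αLΔT = 18.1e-6 · 3900 · 34.2 = 2.414 mm.
The walls impose strain ε = −(2.414)/3900 = -6.1902e-04; σ = Eε = 106000 · -6.1902e-04 = -65.62 MPa.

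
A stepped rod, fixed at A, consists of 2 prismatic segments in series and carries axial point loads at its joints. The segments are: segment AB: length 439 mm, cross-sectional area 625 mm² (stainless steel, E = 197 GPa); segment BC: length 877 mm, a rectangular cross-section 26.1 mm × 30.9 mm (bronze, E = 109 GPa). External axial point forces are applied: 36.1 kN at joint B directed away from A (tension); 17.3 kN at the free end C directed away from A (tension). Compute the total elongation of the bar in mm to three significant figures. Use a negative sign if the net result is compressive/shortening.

Internal axial forces (sectioning from the free end, tension +): N_BC = 17.3 kN, N_AB = 53.4 kN.
A_BC = 806.5 mm².
δ_AB = 53400·439/(625·197000) = 0.1904 mm
δ_BC = 17300·877/(806.5·109000) = 0.1726 mm
δ = Σδ_i = 0.363 mm.

0.363 mm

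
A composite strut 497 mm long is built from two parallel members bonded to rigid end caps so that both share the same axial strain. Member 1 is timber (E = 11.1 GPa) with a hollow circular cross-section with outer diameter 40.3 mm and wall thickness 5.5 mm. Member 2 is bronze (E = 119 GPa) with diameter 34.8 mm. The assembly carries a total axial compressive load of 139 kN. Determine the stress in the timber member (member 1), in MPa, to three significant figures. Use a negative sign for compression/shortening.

A_1 = 601.3 mm².
A_2 = 951.1 mm².
Equal strain + equilibrium ⇒ each member carries load in proportion to AE: A₁E₁ = 6674000 N, A₂E₂ = 113200000 N, ΣAE = 119900000 N.
σ₁ = P·E₁/ΣAE = -139000·11100/119900000 = -12.87 MPa.

-12.9 MPa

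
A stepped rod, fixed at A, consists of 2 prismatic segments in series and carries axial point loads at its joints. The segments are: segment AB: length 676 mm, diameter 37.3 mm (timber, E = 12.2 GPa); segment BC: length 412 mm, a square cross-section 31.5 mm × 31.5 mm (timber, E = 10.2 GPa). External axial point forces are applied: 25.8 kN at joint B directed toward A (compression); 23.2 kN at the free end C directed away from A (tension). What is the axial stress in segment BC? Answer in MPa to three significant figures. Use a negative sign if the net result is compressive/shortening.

23.4 MPa

Internal axial forces (sectioning from the free end, tension +): N_BC = 23.2 kN, N_AB = -2.6 kN.
A_BC = 992.2 mm².
σ_BC = N_BC/A_BC = 23200/992.2 = 23.38 MPa.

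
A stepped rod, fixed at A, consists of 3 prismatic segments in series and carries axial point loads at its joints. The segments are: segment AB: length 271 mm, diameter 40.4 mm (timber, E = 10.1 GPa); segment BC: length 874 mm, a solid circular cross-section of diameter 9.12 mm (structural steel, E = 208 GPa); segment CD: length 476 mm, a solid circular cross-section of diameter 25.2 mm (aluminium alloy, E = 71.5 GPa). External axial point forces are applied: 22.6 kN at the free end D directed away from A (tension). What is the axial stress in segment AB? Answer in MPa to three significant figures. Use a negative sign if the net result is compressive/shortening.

17.6 MPa

Internal axial forces (sectioning from the free end, tension +): N_CD = 22.6 kN, N_BC = 22.6 kN, N_AB = 22.6 kN.
A_AB = 1282 mm².
σ_AB = N_AB/A_AB = 22600/1282 = 17.63 MPa.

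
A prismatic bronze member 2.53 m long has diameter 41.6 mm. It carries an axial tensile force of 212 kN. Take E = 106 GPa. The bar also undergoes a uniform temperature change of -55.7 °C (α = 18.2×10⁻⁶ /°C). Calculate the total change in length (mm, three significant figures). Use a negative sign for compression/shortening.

1.16 mm

A = 1359 mm².
δ_mech = NL/(AE) = 212000·2530/(1359·106000) = 3.723 mm.
δ_thermal = αLΔT = 18.2e-6·2530·-55.7 = -2.565 mm.
δ = δ_mech + δ_thermal = 1.158 mm.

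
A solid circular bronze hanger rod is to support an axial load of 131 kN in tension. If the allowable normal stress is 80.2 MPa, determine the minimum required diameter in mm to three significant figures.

Required area A ≥ P/σ_allow = 131000/80.2 = 1633 mm².
For a solid circular section, d ≥ √(4A/π) = 45.6 mm.

45.6 mm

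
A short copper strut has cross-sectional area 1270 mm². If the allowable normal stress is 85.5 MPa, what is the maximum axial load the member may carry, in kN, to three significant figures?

109 kN

P_max = σ_allow · A = 85.5 · 1270 = 108600 N = 108.6 kN.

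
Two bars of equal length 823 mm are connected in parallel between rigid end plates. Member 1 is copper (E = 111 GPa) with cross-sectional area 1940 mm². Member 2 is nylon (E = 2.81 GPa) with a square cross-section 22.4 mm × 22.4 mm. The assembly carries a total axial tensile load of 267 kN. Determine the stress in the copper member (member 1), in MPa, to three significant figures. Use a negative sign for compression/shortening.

137 MPa

A_2 = 501.8 mm².
Equal strain + equilibrium ⇒ each member carries load in proportion to AE: A₁E₁ = 215300000 N, A₂E₂ = 1410000 N, ΣAE = 216700000 N.
σ₁ = P·E₁/ΣAE = 267000·111000/216700000 = 136.7 MPa.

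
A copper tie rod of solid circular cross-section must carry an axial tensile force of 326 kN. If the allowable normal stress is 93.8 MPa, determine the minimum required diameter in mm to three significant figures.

Required area A ≥ P/σ_allow = 326000/93.8 = 3475 mm².
For a solid circular section, d ≥ √(4A/π) = 66.52 mm.

66.5 mm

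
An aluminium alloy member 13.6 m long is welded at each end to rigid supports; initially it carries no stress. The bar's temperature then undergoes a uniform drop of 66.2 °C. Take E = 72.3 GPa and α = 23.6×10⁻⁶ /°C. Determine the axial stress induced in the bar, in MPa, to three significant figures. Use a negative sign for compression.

113 MPa

Free thermal expansion αLΔT = 23.6e-6 · 13600 · -66.2 = -21.25 mm.
The walls impose strain ε = −(-21.25)/13600 = 1.5623e-03; σ = Eε = 72300 · 1.5623e-03 = 113 MPa.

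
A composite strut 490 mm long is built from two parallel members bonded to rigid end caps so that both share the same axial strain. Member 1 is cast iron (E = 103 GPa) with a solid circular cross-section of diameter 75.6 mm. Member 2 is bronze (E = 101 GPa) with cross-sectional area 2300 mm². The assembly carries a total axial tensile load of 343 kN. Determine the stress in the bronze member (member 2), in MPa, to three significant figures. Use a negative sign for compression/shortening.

A_1 = 4489 mm².
Equal strain + equilibrium ⇒ each member carries load in proportion to AE: A₁E₁ = 462300000 N, A₂E₂ = 232300000 N, ΣAE = 694600000 N.
σ₂ = P·E₂/ΣAE = 343000·101000/694600000 = 49.87 MPa.

49.9 MPa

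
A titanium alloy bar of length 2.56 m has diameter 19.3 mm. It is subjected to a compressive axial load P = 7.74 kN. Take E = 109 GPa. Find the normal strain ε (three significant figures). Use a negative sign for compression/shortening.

-2.43e-04

A = 292.6 mm².
σ = N/A = -26.46 MPa; ε = σ/E = -26.46/109000 = -2.427e-04.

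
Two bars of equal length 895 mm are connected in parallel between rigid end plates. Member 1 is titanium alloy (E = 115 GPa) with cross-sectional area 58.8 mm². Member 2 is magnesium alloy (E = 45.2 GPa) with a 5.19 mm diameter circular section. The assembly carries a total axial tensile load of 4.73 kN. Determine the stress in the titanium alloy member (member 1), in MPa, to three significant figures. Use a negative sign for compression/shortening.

70.5 MPa

A_2 = 21.16 mm².
Equal strain + equilibrium ⇒ each member carries load in proportion to AE: A₁E₁ = 6762000 N, A₂E₂ = 956200 N, ΣAE = 7718000 N.
σ₁ = P·E₁/ΣAE = 4730·115000/7718000 = 70.48 MPa.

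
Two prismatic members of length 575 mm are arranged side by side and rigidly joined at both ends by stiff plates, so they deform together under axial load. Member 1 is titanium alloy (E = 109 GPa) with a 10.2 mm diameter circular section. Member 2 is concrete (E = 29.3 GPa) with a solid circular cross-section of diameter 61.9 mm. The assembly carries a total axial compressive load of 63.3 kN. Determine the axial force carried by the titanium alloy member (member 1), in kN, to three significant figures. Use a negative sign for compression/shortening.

A_1 = 81.71 mm².
A_2 = 3009 mm².
Equal strain + equilibrium ⇒ each member carries load in proportion to AE: A₁E₁ = 8907000 N, A₂E₂ = 88170000 N, ΣAE = 97080000 N.
F₁ = P·A₁E₁/ΣAE = -63300·8907000/97080000 = -5807 N.

-5.81 kN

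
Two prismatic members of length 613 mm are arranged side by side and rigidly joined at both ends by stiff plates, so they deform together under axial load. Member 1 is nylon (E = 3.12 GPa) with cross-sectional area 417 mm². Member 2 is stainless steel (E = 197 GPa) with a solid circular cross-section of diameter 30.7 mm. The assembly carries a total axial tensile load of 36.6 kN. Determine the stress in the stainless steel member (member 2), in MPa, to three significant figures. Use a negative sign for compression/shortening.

49.0 MPa

A_2 = 740.2 mm².
Equal strain + equilibrium ⇒ each member carries load in proportion to AE: A₁E₁ = 1301000 N, A₂E₂ = 145800000 N, ΣAE = 147100000 N.
σ₂ = P·E₂/ΣAE = 36600·197000/147100000 = 49.01 MPa.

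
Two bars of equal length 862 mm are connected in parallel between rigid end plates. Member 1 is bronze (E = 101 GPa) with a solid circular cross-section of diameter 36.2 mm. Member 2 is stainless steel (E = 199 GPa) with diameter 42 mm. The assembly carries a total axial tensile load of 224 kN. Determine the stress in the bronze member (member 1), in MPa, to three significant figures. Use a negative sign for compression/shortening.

59.6 MPa

A_1 = 1029 mm².
A_2 = 1385 mm².
Equal strain + equilibrium ⇒ each member carries load in proportion to AE: A₁E₁ = 104000000 N, A₂E₂ = 275700000 N, ΣAE = 379700000 N.
σ₁ = P·E₁/ΣAE = 224000·101000/379700000 = 59.59 MPa.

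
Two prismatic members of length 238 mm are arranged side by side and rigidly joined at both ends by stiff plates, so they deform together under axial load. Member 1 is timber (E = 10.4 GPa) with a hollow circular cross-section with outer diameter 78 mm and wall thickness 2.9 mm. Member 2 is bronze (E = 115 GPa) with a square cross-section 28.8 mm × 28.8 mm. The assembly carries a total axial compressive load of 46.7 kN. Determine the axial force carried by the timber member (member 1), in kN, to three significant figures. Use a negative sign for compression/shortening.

-3.24 kN

A_1 = 684.2 mm².
A_2 = 829.4 mm².
Equal strain + equilibrium ⇒ each member carries load in proportion to AE: A₁E₁ = 7116000 N, A₂E₂ = 95390000 N, ΣAE = 102500000 N.
F₁ = P·A₁E₁/ΣAE = -46700·7116000/102500000 = -3242 N.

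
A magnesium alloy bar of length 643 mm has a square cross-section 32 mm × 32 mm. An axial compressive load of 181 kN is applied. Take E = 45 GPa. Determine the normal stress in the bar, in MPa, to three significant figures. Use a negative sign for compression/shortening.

-177 MPa

A = 1024 mm².
σ = N/A = -181000/1024 = -176.8 MPa.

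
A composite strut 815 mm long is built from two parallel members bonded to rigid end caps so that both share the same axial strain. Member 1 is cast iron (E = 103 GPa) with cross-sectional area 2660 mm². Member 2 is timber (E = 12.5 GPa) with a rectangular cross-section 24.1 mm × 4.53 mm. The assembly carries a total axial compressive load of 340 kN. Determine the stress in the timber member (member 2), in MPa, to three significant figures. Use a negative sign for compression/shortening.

-15.4 MPa

A_2 = 109.2 mm².
Equal strain + equilibrium ⇒ each member carries load in proportion to AE: A₁E₁ = 274000000 N, A₂E₂ = 1365000 N, ΣAE = 275300000 N.
σ₂ = P·E₂/ΣAE = -340000·12500/275300000 = -15.44 MPa.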